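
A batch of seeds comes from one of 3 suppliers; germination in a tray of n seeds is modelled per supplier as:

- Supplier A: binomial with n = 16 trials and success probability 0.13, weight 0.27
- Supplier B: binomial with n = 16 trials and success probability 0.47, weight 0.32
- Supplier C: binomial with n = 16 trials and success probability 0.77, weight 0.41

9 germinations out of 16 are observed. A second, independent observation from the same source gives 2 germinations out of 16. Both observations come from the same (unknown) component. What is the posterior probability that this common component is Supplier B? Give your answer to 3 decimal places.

Apply Bayes' rule: the posterior for each component is proportional to its prior times its likelihood at x.
Since both observations come from the same component, the likelihood for component k is f_k(x₁)·f_k(x₂).
  L_A = [C(16,9)·0.13^9·0.87^7 = 11440·1.06045e-08·0.377255 = 4.57668e-05] × [0.288627] = 1.32096e-05
  L_B = [C(16,9)·0.47^9·0.53^7 = 11440·0.00111913·0.0117471 = 0.150397] × [0.00365796] = 0.000550145
  L_C = [C(16,9)·0.77^9·0.23^7 = 11440·0.0951517·3.40483e-05 = 0.0370627] × [8.24807e-08] = 3.05696e-09
Multiply by the mixture weights:
  π_A·L_A = 0.27 × 1.32096e-05 = 3.56658e-06
  π_B·L_B = 0.32 × 0.000550145 = 0.000176046
  π_C·L_C = 0.41 × 3.05696e-09 = 1.25335e-09
Sum: 3.56658e-06 + 0.000176046 + 1.25335e-09 = 0.000179614
P(Supplier B | x₁, x₂) ≈ 0.980

0.980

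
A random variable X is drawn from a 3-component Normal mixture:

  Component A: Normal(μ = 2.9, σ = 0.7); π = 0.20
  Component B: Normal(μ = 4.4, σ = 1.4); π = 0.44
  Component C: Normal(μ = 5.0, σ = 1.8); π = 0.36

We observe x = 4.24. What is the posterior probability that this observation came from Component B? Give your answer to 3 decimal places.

0.577

Apply Bayes' rule: the posterior for each component is proportional to its prior times its likelihood at x.
Normal densities:
  L_A = 0.0912175
  L_B = 0.283104
  L_C = 0.202734
Weight by the priors:
  π_A·L_A = 0.20 × 0.0912175 = 0.0182435
  π_B·L_B = 0.44 × 0.283104 = 0.124566
  π_C·L_C = 0.36 × 0.202734 = 0.0729842
Normaliser: 0.0182435 + 0.124566 + 0.0729842 = 0.215793
P(Component B | data) ≈ 0.577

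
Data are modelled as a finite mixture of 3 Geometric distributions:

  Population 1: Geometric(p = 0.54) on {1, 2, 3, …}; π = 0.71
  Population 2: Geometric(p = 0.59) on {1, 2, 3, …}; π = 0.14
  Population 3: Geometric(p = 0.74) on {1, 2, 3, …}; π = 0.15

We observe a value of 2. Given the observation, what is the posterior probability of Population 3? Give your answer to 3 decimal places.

0.121

The responsibility of component k is P(Z=k) f_k(x) divided by Σ_j P(Z=j) f_j(x).
Geometric probabilities:
  p_1 = 0.2484
  p_2 = 0.2419
  p_3 = 0.1924
Multiply by the mixture weights:
  P(Z=1)·p_1 = 0.71 × 0.2484 = 0.176364
  P(Z=2)·p_2 = 0.14 × 0.2419 = 0.033866
  P(Z=3)·p_3 = 0.15 × 0.1924 = 0.02886
Normaliser: 0.176364 + 0.033866 + 0.02886 = 0.23909
P(Population 3 | data) = 0.02886 / 0.23909 ≈ 0.121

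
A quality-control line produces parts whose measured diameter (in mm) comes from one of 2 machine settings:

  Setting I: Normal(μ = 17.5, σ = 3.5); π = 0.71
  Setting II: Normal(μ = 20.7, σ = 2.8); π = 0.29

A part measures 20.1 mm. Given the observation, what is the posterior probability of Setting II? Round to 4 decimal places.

0.3967

Posterior ∝ prior × likelihood, so P(k | x) ∝ π_k f_k(x); normalise over all components.
Normal densities:
  p_I = 0.0864992
  p_II = 0.139245
Weight by the priors:
  π_I·p_I = 0.71 × 0.0864992 = 0.0614144
  π_II·p_II = 0.29 × 0.139245 = 0.0403812
Marginal: 0.0614144 + 0.0403812 = 0.101796
So the posterior for Setting II is 0.0403812 / 0.101796 ≈ 0.3967.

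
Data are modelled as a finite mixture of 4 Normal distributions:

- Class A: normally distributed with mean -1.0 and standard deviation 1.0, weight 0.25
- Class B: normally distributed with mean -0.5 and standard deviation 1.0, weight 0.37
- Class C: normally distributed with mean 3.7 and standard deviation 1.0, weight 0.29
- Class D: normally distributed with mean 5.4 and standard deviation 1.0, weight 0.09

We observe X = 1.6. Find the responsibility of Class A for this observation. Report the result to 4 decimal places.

0.1046

The responsibility of component k is π_k f_k(x) divided by Σ_j π_j f_j(x).
Component likelihoods at x = 1.6:
  L_A = (1/(1.0·√(2π)))·exp(−(1.6−-1.0)²/(2·1.0²)) = 0.398942·exp(-3.38000) = 0.013583
  L_B = (1/(1.0·√(2π)))·exp(−(1.6−-0.5)²/(2·1.0²)) = 0.398942·exp(-2.20500) = 0.0439836
  L_C = (1/(1.0·√(2π)))·exp(−(1.6−3.7)²/(2·1.0²)) = 0.398942·exp(-2.20500) = 0.0439836
  L_D = (1/(1.0·√(2π)))·exp(−(1.6−5.4)²/(2·1.0²)) = 0.398942·exp(-7.22000) = 0.000291947
Prior × likelihood for each component:
  π_A·L_A = 0.25 × 0.013583 = 0.00339574
  π_B·L_B = 0.37 × 0.0439836 = 0.0162739
  π_C·L_C = 0.29 × 0.0439836 = 0.0127552
  π_D·L_D = 0.09 × 0.000291947 = 2.62752e-05
Marginal: 0.00339574 + 0.0162739 + 0.0127552 + 2.62752e-05 = 0.0324512
Responsibility of Class A: 0.00339574 / 0.0324512 ≈ 0.1046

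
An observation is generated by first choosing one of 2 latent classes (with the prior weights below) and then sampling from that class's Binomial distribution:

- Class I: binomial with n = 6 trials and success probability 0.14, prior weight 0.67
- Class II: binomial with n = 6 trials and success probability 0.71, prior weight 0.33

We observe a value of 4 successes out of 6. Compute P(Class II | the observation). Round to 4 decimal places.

0.9737

The responsibility of component k is P(Z=k) f_k(x) divided by Σ_j P(Z=j) f_j(x).
Binomial probabilities:
  f_I = 0.00426187
  f_II = 0.320568
Weight by the priors:
  P(Z=I)·f_I = 0.67 × 0.00426187 = 0.00285545
  P(Z=II)·f_II = 0.33 × 0.320568 = 0.105788
Normaliser: 0.00285545 + 0.105788 = 0.108643
P(Class II | data) = 0.105788 / 0.108643 ≈ 0.9737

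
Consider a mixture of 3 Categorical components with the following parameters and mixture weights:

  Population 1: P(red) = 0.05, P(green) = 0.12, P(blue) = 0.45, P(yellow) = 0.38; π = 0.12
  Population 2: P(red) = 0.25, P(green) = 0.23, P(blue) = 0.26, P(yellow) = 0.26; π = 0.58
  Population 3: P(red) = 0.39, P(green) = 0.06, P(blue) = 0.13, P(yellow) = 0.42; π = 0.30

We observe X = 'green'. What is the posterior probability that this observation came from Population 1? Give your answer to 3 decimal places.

By Bayes' theorem, P(k | x) = w_k f_k(x) / Σ_j w_j f_j(x).
Component likelihoods at x = 'green':
  f_1 = P(green | comp) = 0.12
  f_2 = P(green | comp) = 0.23
  f_3 = P(green | comp) = 0.06
Unnormalised posteriors:
  w_1·f_1 = 0.12 × 0.12 = 0.0144
  w_2·f_2 = 0.58 × 0.23 = 0.1334
  w_3·f_3 = 0.30 × 0.06 = 0.018
Marginal: 0.0144 + 0.1334 + 0.018 = 0.1658
So the posterior for Population 1 is 0.0144 / 0.1658 ≈ 0.087.

0.087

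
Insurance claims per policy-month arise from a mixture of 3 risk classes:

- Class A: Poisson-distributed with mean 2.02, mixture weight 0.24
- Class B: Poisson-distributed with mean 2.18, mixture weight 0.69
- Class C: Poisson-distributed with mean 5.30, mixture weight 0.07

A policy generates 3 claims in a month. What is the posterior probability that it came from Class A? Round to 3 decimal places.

0.234

Apply Bayes' rule: the posterior for each component is proportional to its prior times its likelihood at x.
Component likelihoods at x = 3 claims:
  L_A = e^(−2.02)·2.02^3/3! = 0.182233
  L_B = e^(−2.18)·2.18^3/3! = 0.195189
  L_C = e^(−5.30)·5.30^3/3! = 0.123856
Unnormalised posteriors:
  P(Z=A)·L_A = 0.24 × 0.182233 = 0.043736
  P(Z=B)·L_B = 0.69 × 0.195189 = 0.134681
  P(Z=C)·L_C = 0.07 × 0.123856 = 0.00866989
Sum: 0.043736 + 0.134681 + 0.00866989 = 0.187087
So the posterior for Class A is 0.043736 / 0.187087 ≈ 0.234.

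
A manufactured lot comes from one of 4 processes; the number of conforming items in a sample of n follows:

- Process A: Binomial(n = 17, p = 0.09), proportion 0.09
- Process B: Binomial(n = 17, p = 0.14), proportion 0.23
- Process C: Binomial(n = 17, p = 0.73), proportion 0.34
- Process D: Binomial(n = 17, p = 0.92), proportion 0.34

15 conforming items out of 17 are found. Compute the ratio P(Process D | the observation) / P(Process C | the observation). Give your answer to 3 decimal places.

Only the two components matter; the odds are (w_i f_i(x)) / (w_j f_j(x)).
Component likelihoods at x = 15 conforming items out of 17:
  f_A = 2.31878e-14
  f_B = 1.56479e-11
  f_C = 0.0883302
  f_D = 0.249193
Posterior odds = (w_D·f_D) / (w_C·f_C) = (0.34·0.249193) / (0.34·0.0883302) = 0.0847257 / 0.0300323 ≈ 2.821

2.821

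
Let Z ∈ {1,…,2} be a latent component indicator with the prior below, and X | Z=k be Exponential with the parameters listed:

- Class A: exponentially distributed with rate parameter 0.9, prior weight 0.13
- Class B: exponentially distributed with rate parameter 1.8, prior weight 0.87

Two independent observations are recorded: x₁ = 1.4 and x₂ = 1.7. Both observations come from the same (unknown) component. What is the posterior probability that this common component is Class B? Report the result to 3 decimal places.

0.622

Posterior ∝ prior × likelihood, so P(k | x) ∝ P(Z=k) f_k(x); normalise over all components.
Since both observations come from the same component, the likelihood for component k is f_k(x₁)·f_k(x₂).
  f_A = [0.9·e^(−0.9·1.4) = 0.9·e^(−1.2600) = 0.255289] × [0.194882] = 0.0497512
  f_B = [1.8·e^(−1.8·1.4) = 1.8·e^(−2.5200) = 0.144827] × [0.0843979] = 0.0122231
Multiply by the mixture weights:
  P(Z=A)·f_A = 0.13 × 0.0497512 = 0.00646765
  P(Z=B)·f_B = 0.87 × 0.0122231 = 0.0106341
Marginal: 0.00646765 + 0.0106341 = 0.0171018
P(Class B | data) ≈ 0.622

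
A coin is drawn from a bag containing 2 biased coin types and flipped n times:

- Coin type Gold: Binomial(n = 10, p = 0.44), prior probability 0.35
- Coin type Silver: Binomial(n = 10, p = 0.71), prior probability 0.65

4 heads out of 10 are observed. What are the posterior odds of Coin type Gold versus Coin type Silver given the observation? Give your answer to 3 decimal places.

4.118

Since P(k|x) ∝ w_k f_k(x), the posterior odds are w_i f_i(x) / (w_j f_j(x)).
Component likelihoods at x = 4 heads out of 10:
  f_Gold = 0.242749
  f_Silver = 0.0317425
Odds = (0.35/0.65) × (0.242749/0.0317425) = 0.538462 × 7.64746 ≈ 4.118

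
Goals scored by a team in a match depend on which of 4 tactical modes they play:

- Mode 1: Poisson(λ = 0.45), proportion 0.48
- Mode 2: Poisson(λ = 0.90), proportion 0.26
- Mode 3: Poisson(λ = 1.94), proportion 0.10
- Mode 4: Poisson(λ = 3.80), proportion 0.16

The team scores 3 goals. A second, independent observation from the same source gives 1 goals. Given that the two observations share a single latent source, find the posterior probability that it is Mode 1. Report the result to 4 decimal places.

0.0974

The responsibility of component k is w_k f_k(x) divided by Σ_j w_j f_j(x).
Since both observations come from the same component, the likelihood for component k is f_k(x₁)·f_k(x₂).
  p_1 = [0.00968398] × [0.286933] = 0.00277865
  p_2 = [0.0493982] × [0.365913] = 0.0180754
  p_3 = [0.174873] × [0.278786] = 0.0487521
  p_4 = [0.204588] × [0.0850089] = 0.0173918
Unnormalised posteriors:
  w_1·p_1 = 0.48 × 0.00277865 = 0.00133375
  w_2·p_2 = 0.26 × 0.0180754 = 0.00469961
  w_3·p_3 = 0.10 × 0.0487521 = 0.00487521
  w_4·p_4 = 0.16 × 0.0173918 = 0.00278269
Evidence: 0.00133375 + 0.00469961 + 0.00487521 + 0.00278269 = 0.0136913
Responsibility of Mode 1: 0.00133375 / 0.0136913 ≈ 0.0974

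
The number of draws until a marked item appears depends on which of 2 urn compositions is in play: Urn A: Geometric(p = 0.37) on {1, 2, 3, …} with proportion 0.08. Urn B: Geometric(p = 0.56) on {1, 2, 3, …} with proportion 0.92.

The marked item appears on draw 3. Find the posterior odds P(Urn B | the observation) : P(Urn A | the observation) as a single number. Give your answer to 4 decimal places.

Since P(k|x) ∝ w_k f_k(x), the posterior odds are w_i f_i(x) / (w_j f_j(x)).
Evaluate each component's likelihood at the observed value:
  f_A = 0.146853
  f_B = 0.108416
Odds = (0.92/0.08) × (0.108416/0.146853) = 11.5 × 0.738262 ≈ 8.4900

8.4900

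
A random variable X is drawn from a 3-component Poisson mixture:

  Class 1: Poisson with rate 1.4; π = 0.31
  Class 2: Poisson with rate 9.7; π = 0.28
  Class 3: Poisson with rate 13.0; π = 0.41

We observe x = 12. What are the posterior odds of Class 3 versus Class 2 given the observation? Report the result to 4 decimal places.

The posterior odds equal the prior odds times the likelihood ratio: (π_i/π_j)·(f_i(x)/f_j(x)).
Component likelihoods at x = 12:
  f_1 = 2.91868e-08
  f_2 = 0.0887702
  f_3 = 0.10994
Odds = (0.41/0.28) × (0.10994/0.0887702) = 1.46429 × 1.23848 ≈ 1.8135

1.8135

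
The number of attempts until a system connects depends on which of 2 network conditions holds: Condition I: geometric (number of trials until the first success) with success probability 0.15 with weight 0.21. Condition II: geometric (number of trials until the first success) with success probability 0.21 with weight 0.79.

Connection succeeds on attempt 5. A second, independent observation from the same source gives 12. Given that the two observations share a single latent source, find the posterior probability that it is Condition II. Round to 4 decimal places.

0.7109

The responsibility of component k is π_k f_k(x) divided by Σ_j π_j f_j(x).
Since both observations come from the same component, the likelihood for component k is f_k(x₁)·f_k(x₂).
  L_I = [0.0783009] × [0.0251015] = 0.00196547
  L_II = [0.0817952] × [0.0157079] = 0.00128483
Prior × likelihood for each component:
  π_I·L_I = 0.21 × 0.00196547 = 0.000412749
  π_II·L_II = 0.79 × 0.00128483 = 0.00101501
Sum: 0.000412749 + 0.00101501 = 0.00142776
P(Condition II | x₁,x₂) ≈ 0.7109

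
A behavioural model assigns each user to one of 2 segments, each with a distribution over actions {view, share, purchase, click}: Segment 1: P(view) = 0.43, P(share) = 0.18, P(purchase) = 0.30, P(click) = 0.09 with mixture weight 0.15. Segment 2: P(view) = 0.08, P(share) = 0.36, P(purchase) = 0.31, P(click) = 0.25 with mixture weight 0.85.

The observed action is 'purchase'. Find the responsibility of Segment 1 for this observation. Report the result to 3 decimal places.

0.146

By Bayes' theorem, P(k | x) = π_k f_k(x) / Σ_j π_j f_j(x).
Evaluate each component's likelihood at the observed value:
  p_1 = P(purchase | comp) = 0.30
  p_2 = P(purchase | comp) = 0.31
Weight by the priors:
  π_1·p_1 = 0.15 × 0.3 = 0.045
  π_2·p_2 = 0.85 × 0.31 = 0.2635
Sum: 0.045 + 0.2635 = 0.3085
P(Segment 1 | x) = 0.045 / 0.3085 ≈ 0.146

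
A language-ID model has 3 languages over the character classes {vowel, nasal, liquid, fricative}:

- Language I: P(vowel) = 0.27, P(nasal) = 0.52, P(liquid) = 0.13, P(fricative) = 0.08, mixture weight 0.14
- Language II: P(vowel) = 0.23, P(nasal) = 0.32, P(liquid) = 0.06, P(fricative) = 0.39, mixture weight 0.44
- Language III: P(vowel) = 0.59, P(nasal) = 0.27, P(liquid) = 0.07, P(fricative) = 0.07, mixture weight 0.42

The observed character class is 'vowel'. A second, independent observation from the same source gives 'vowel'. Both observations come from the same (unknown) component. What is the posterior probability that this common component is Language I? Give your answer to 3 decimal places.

0.057

The responsibility of component k is w_k f_k(x) divided by Σ_j w_j f_j(x).
Since both observations come from the same component, the likelihood for component k is f_k(x₁)·f_k(x₂).
  p_I = [P(vowel | comp) = 0.27] × [0.27] = 0.0729
  p_II = [P(vowel | comp) = 0.23] × [0.23] = 0.0529
  p_III = [P(vowel | comp) = 0.59] × [0.59] = 0.3481
Weight by the priors:
  w_I·p_I = 0.14 × 0.0729 = 0.010206
  w_II·p_II = 0.44 × 0.0529 = 0.023276
  w_III·p_III = 0.42 × 0.3481 = 0.146202
Normaliser: 0.010206 + 0.023276 + 0.146202 = 0.179684
P(Language I | x₁,x₂) ≈ 0.057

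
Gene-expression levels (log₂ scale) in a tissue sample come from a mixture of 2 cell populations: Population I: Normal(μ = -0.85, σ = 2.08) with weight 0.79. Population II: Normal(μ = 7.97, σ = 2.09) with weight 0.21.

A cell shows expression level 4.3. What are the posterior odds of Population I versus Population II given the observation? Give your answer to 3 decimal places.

0.824

The posterior odds equal the prior odds times the likelihood ratio: (π_i/π_j)·(f_i(x)/f_j(x)).
Evaluate each component's likelihood at the observed value:
  p_I = (1/(2.08·√(2π)))·exp(−(4.3−-0.85)²/(2·2.08²)) = 0.191799·exp(-3.06519) = 0.00894644
  p_II = (1/(2.09·√(2π)))·exp(−(4.3−7.97)²/(2·2.09²)) = 0.190881·exp(-1.54173) = 0.0408505
0.00706769 / 0.0085786 ≈ 0.824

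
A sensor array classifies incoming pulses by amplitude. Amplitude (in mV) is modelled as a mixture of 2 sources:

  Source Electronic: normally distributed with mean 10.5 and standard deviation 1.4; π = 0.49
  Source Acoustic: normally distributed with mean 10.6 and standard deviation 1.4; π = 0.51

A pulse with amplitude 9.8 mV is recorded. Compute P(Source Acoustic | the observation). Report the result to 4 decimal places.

0.5004

By Bayes' theorem, P(k | x) = π_k f_k(x) / Σ_j π_j f_j(x).
Component likelihoods at x = 9.8 mV:
  f_Electronic = 0.251475
  f_Acoustic = 0.242034
Unnormalised posteriors:
  π_Electronic·f_Electronic = 0.49 × 0.251475 = 0.123223
  π_Acoustic·f_Acoustic = 0.51 × 0.242034 = 0.123437
Denominator: 0.123223 + 0.123437 = 0.24666
P(Source Acoustic | the observation) = 0.123437 / 0.24666 ≈ 0.5004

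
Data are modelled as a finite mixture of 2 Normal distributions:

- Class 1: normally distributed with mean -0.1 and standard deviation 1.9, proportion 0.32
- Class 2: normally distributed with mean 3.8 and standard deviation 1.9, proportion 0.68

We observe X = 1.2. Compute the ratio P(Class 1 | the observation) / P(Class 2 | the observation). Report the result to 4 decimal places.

Only the two components matter; the odds are (w_i f_i(x)) / (w_j f_j(x)).
Normal densities:
  L_1 = 0.16615
  L_2 = 0.082325
0.053168 / 0.055981 ≈ 0.9498

0.9498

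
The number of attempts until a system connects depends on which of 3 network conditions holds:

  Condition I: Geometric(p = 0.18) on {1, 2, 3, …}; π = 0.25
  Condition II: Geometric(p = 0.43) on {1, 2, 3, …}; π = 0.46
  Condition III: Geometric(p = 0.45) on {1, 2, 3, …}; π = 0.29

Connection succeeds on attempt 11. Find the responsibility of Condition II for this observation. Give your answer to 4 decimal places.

0.0990

Apply Bayes' rule: the posterior for each component is proportional to its prior times its likelihood at x.
Geometric probabilities:
  L_I = 0.18·(1−0.18)^10 = 0.18·0.137448 = 0.0247406
  L_II = 0.43·(1−0.43)^10 = 0.43·0.00362033 = 0.00155674
  L_III = 0.45·(1−0.45)^10 = 0.45·0.00253295 = 0.00113983
Unnormalised posteriors:
  π_I·L_I = 0.25 × 0.0247406 = 0.00618516
  π_II·L_II = 0.46 × 0.00155674 = 0.000716102
  π_III·L_III = 0.29 × 0.00113983 = 0.00033055
Marginal: 0.00618516 + 0.000716102 + 0.00033055 = 0.00723181
So the posterior for Condition II is 0.000716102 / 0.00723181 ≈ 0.0990.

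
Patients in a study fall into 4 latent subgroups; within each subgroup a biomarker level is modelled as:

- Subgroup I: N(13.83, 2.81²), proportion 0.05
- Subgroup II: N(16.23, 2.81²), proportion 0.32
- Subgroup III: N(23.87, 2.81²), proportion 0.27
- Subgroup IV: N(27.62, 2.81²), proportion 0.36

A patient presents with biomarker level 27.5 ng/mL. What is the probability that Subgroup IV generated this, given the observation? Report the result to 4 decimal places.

The responsibility of component k is π_k f_k(x) divided by Σ_j π_j f_j(x).
Component likelihoods at x = 27.5 ng/mL:
  p_I = (1/(2.81·√(2π)))·exp(−(27.5−13.83)²/(2·2.81²)) = 0.141972·exp(-11.83299) = 1.03087e-06
  p_II = (1/(2.81·√(2π)))·exp(−(27.5−16.23)²/(2·2.81²)) = 0.141972·exp(-8.04276) = 4.56328e-05
  p_III = (1/(2.81·√(2π)))·exp(−(27.5−23.87)²/(2·2.81²)) = 0.141972·exp(-0.83439) = 0.0616356
  p_IV = (1/(2.81·√(2π)))·exp(−(27.5−27.62)²/(2·2.81²)) = 0.141972·exp(-0.00091) = 0.141843
Multiply by the mixture weights:
  π_I·p_I = 0.05 × 1.03087e-06 = 5.15434e-08
  π_II·p_II = 0.32 × 4.56328e-05 = 1.46025e-05
  π_III·p_III = 0.27 × 0.0616356 = 0.0166416
  π_IV·p_IV = 0.36 × 0.141843 = 0.0510635
Evidence: 5.15434e-08 + 1.46025e-05 + 0.0166416 + 0.0510635 = 0.0677197
So the posterior for Subgroup IV is 0.0510635 / 0.0677197 ≈ 0.7540.

0.7540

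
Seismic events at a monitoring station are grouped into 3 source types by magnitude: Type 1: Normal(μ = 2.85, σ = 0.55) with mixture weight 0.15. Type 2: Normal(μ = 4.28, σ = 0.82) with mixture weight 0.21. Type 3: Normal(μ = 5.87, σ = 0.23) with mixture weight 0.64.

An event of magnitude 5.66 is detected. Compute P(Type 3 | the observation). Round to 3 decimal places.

By Bayes' theorem, P(k | x) = w_k f_k(x) / Σ_j w_j f_j(x).
Evaluate each component's likelihood at the observed value:
  L_1 = (1/(0.55·√(2π)))·exp(−(5.66−2.85)²/(2·0.55²)) = 0.725350·exp(-13.05140) = 1.55738e-06
  L_2 = (1/(0.82·√(2π)))·exp(−(5.66−4.28)²/(2·0.82²)) = 0.486515·exp(-1.41612) = 0.118054
  L_3 = (1/(0.23·√(2π)))·exp(−(5.66−5.87)²/(2·0.23²)) = 1.734532·exp(-0.41682) = 1.14329
Multiply by the mixture weights:
  w_1·L_1 = 0.15 × 1.55738e-06 = 2.33607e-07
  w_2·L_2 = 0.21 × 0.118054 = 0.0247914
  w_3·L_3 = 0.64 × 1.14329 = 0.731708
Normaliser: 2.33607e-07 + 0.0247914 + 0.731708 = 0.7565
So the posterior for Type 3 is 0.731708 / 0.7565 ≈ 0.967.

0.967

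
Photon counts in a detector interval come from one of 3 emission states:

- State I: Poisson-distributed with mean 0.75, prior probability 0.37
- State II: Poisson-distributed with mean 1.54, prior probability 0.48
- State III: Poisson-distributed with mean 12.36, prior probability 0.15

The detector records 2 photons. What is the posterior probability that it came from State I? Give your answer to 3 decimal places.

0.287

Apply Bayes' rule: the posterior for each component is proportional to its prior times its likelihood at x.
Poisson probabilities:
  L_I = e^(−0.75)·0.75^2/2! = 0.132853
  L_II = e^(−1.54)·1.54^2/2! = 0.254213
  L_III = e^(−12.36)·12.36^2/2! = 0.000327437
Unnormalised posteriors:
  π_I·L_I = 0.37 × 0.132853 = 0.0491556
  π_II·L_II = 0.48 × 0.254213 = 0.122022
  π_III·L_III = 0.15 × 0.000327437 = 4.91155e-05
Evidence: 0.0491556 + 0.122022 + 4.91155e-05 = 0.171227
Responsibility of State I: 0.0491556 / 0.171227 ≈ 0.287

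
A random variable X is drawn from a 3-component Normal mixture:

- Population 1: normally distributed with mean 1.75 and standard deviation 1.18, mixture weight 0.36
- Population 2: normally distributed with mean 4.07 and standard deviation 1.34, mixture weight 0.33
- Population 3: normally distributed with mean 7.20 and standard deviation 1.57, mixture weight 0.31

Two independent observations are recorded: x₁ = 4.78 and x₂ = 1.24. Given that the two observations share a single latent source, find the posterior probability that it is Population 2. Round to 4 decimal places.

0.6626

Apply Bayes' rule: the posterior for each component is proportional to its prior times its likelihood at x.
Since both observations come from the same component, the likelihood for component k is f_k(x₁)·f_k(x₂).
  L_1 = [(1/(1.18·√(2π)))·exp(−(4.78−1.75)²/(2·1.18²)) = 0.338087·exp(-3.29679) = 0.0125098] × [0.307939] = 0.00385226
  L_2 = [(1/(1.34·√(2π)))·exp(−(4.78−4.07)²/(2·1.34²)) = 0.297718·exp(-0.14037) = 0.258728] × [0.0320085] = 0.00828148
  L_3 = [(1/(1.57·√(2π)))·exp(−(4.78−7.20)²/(2·1.57²)) = 0.254103·exp(-1.18796) = 0.0774616] × [0.000188672] = 1.46149e-05
Multiply by the mixture weights:
  π_1·L_1 = 0.36 × 0.00385226 = 0.00138681
  π_2·L_2 = 0.33 × 0.00828148 = 0.00273289
  π_3·L_3 = 0.31 × 1.46149e-05 = 4.5306e-06
Denominator: 0.00138681 + 0.00273289 + 4.5306e-06 = 0.00412423
So the posterior for Population 2 is 0.00273289 / 0.00412423 ≈ 0.6626.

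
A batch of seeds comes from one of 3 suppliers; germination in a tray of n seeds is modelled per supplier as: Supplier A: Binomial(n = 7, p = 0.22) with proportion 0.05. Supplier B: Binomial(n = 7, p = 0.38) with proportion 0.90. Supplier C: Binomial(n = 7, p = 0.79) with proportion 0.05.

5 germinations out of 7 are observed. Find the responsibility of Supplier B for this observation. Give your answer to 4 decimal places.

0.7979

By Bayes' theorem, P(k | x) = w_k f_k(x) / Σ_j w_j f_j(x).
Evaluate each component's likelihood at the observed value:
  p_A = C(7,5)·0.22^5·0.78^2 = 21·0.000515363·0.6084 = 0.00658449
  p_B = C(7,5)·0.38^5·0.62^2 = 21·0.00792352·0.3844 = 0.0639618
  p_C = C(7,5)·0.79^5·0.21^2 = 21·0.307706·0.0441 = 0.284966
Unnormalised posteriors:
  w_A·p_A = 0.05 × 0.00658449 = 0.000329224
  w_B·p_B = 0.90 × 0.0639618 = 0.0575656
  w_C·p_C = 0.05 × 0.284966 = 0.0142483
Denominator: 0.000329224 + 0.0575656 + 0.0142483 = 0.0721432
P(Supplier B | data) = 0.0575656 / 0.0721432 ≈ 0.7979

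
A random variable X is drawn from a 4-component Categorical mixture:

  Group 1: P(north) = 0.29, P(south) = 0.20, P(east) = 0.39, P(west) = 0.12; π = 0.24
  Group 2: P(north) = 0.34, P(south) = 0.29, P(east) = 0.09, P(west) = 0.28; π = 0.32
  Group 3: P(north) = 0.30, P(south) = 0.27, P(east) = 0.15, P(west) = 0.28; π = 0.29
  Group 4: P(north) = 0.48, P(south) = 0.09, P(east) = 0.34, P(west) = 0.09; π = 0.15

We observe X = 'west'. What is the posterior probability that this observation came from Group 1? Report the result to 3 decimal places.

Posterior ∝ prior × likelihood, so P(k | x) ∝ π_k f_k(x); normalise over all components.
Component likelihoods at x = 'west':
  L_1 = P(west | comp) = 0.12
  L_2 = P(west | comp) = 0.28
  L_3 = P(west | comp) = 0.28
  L_4 = P(west | comp) = 0.09
Multiply by the mixture weights:
  π_1·L_1 = 0.24 × 0.12 = 0.0288
  π_2·L_2 = 0.32 × 0.28 = 0.0896
  π_3·L_3 = 0.29 × 0.28 = 0.0812
  π_4·L_4 = 0.15 × 0.09 = 0.0135
Sum: 0.0288 + 0.0896 + 0.0812 + 0.0135 = 0.2131
Responsibility of Group 1: 0.0288 / 0.2131 ≈ 0.135

0.135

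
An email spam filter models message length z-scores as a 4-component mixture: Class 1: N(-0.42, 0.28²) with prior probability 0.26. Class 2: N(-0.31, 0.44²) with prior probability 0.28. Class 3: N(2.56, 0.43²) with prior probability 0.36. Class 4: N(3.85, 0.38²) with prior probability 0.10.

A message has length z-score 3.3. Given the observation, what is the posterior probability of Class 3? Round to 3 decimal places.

0.673

By Bayes' theorem, P(k | x) = P(Z=k) f_k(x) / Σ_j P(Z=j) f_j(x).
Component likelihoods at x = 3.3:
  L_1 = 6.68418e-39
  L_2 = 2.1892e-15
  L_3 = 0.211027
  L_4 = 0.368324
Unnormalised posteriors:
  P(Z=1)·L_1 = 0.26 × 6.68418e-39 = 1.73789e-39
  P(Z=2)·L_2 = 0.28 × 2.1892e-15 = 6.12975e-16
  P(Z=3)·L_3 = 0.36 × 0.211027 = 0.0759697
  P(Z=4)·L_4 = 0.10 × 0.368324 = 0.0368324
Denominator: 1.73789e-39 + 6.12975e-16 + 0.0759697 + 0.0368324 = 0.112802
P(Class 3 | 3.3) = 0.0759697 / 0.112802 ≈ 0.673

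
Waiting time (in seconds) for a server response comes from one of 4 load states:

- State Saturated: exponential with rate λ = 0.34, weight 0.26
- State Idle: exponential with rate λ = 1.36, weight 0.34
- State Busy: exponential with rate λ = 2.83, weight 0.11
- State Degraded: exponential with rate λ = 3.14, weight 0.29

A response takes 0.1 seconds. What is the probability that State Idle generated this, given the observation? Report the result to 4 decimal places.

0.2906

P(component k | x) = π_k·f_k(x) / marginal(x), where marginal(x) = Σ_j π_j·f_j(x).
Component likelihoods at x = 0.1 seconds:
  L_Saturated = 0.328634
  L_Idle = 1.18707
  L_Busy = 2.13246
  L_Degraded = 2.29383
Weight by the priors:
  π_Saturated·L_Saturated = 0.26 × 0.328634 = 0.0854449
  π_Idle·L_Idle = 0.34 × 1.18707 = 0.403602
  π_Busy·L_Busy = 0.11 × 2.13246 = 0.234571
  π_Degraded·L_Degraded = 0.29 × 2.29383 = 0.665211
Normaliser: 0.0854449 + 0.403602 + 0.234571 + 0.665211 = 1.38883
P(State Idle | data) ≈ 0.2906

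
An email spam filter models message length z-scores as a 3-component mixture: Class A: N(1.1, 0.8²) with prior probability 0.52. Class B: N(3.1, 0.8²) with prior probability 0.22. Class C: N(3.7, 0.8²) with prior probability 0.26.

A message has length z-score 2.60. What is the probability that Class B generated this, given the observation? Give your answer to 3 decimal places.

0.487

The responsibility of component k is π_k f_k(x) divided by Σ_j π_j f_j(x).
Normal densities:
  L_A = (1/(0.8·√(2π)))·exp(−(2.60−1.1)²/(2·0.8²)) = 0.498678·exp(-1.75781) = 0.0859828
  L_B = (1/(0.8·√(2π)))·exp(−(2.60−3.1)²/(2·0.8²)) = 0.498678·exp(-0.19531) = 0.410201
  L_C = (1/(0.8·√(2π)))·exp(−(2.60−3.7)²/(2·0.8²)) = 0.498678·exp(-0.94531) = 0.193765
Prior × likelihood for each component:
  π_A·L_A = 0.52 × 0.0859828 = 0.0447111
  π_B·L_B = 0.22 × 0.410201 = 0.0902443
  π_C·L_C = 0.26 × 0.193765 = 0.050379
Sum: 0.0447111 + 0.0902443 + 0.050379 = 0.185334
Responsibility of Class B: 0.0902443 / 0.185334 ≈ 0.487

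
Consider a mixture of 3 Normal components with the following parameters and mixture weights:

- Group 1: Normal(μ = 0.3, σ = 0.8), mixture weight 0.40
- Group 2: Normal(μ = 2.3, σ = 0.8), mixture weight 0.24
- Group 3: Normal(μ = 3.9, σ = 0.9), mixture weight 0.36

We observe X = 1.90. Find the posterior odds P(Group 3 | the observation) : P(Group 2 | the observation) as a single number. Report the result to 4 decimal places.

0.1279

Posterior odds = (P(Z=i) f_i(x)) / (P(Z=j) f_j(x)); the normalising sum cancels.
Evaluate each component's likelihood at the observed value:
  p_1 = 0.0674887
  p_2 = 0.440082
  p_3 = 0.0375263
0.0135095 / 0.10562 ≈ 0.1279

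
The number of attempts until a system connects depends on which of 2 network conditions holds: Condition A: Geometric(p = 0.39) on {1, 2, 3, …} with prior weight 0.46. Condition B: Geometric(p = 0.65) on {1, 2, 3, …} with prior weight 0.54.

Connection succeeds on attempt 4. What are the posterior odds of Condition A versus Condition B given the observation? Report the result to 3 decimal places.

Since P(k|x) ∝ π_k f_k(x), the posterior odds are π_i f_i(x) / (π_j f_j(x)).
Geometric probabilities:
  L_A = 0.39·(1−0.39)^3 = 0.39·0.226981 = 0.0885226
  L_B = 0.65·(1−0.65)^3 = 0.65·0.042875 = 0.0278687
Odds = (0.46/0.54) × (0.0885226/0.0278687) = 0.851852 × 3.17641 ≈ 2.706

2.706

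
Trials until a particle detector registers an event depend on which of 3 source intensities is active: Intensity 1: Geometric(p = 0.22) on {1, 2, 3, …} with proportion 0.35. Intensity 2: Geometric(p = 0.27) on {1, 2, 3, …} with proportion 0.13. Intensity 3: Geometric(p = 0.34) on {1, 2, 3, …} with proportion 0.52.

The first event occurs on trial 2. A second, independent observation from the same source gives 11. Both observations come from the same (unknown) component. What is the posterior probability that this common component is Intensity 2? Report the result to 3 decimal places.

0.147

Posterior ∝ prior × likelihood, so P(k | x) ∝ π_k f_k(x); normalise over all components.
Since both observations come from the same component, the likelihood for component k is f_k(x₁)·f_k(x₂).
  p_1 = [0.22·(1−0.22)^1 = 0.22·0.78 = 0.1716] × [0.0183387] = 0.00314692
  p_2 = [0.27·(1−0.27)^1 = 0.27·0.73 = 0.1971] × [0.0116036] = 0.00228707
  p_3 = [0.34·(1−0.34)^1 = 0.34·0.66 = 0.2244] × [0.00533235] = 0.00119658
Multiply by the mixture weights:
  π_1·p_1 = 0.35 × 0.00314692 = 0.00110142
  π_2·p_2 = 0.13 × 0.00228707 = 0.000297319
  π_3·p_3 = 0.52 × 0.00119658 = 0.000622221
Denominator: 0.00110142 + 0.000297319 + 0.000622221 = 0.00202096
Responsibility of Intensity 2: 0.000297319 / 0.00202096 ≈ 0.147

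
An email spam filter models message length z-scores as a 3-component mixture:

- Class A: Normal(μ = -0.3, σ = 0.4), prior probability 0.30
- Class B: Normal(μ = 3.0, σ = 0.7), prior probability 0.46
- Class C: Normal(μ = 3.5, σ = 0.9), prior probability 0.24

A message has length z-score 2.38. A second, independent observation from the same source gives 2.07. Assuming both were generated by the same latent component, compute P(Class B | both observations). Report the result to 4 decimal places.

0.8716

Apply Bayes' rule: the posterior for each component is proportional to its prior times its likelihood at x.
Since both observations come from the same component, the likelihood for component k is f_k(x₁)·f_k(x₂).
  L_A = [(1/(0.4·√(2π)))·exp(−(2.38−-0.3)²/(2·0.4²)) = 0.997356·exp(-22.44500) = 1.78283e-10] × [2.37553e-08] = 4.23517e-18
  L_B = [(1/(0.7·√(2π)))·exp(−(2.38−3.0)²/(2·0.7²)) = 0.569918·exp(-0.39224) = 0.385001] × [0.23579] = 0.0907794
  L_C = [(1/(0.9·√(2π)))·exp(−(2.38−3.5)²/(2·0.9²)) = 0.443269·exp(-0.77432) = 0.204355] × [0.125448] = 0.0256359
Multiply by the mixture weights:
  w_A·L_A = 0.30 × 4.23517e-18 = 1.27055e-18
  w_B·L_B = 0.46 × 0.0907794 = 0.0417585
  w_C·L_C = 0.24 × 0.0256359 = 0.00615262
Normaliser: 1.27055e-18 + 0.0417585 + 0.00615262 = 0.0479111
P(Class B | data) = 0.0417585 / 0.0479111 ≈ 0.8716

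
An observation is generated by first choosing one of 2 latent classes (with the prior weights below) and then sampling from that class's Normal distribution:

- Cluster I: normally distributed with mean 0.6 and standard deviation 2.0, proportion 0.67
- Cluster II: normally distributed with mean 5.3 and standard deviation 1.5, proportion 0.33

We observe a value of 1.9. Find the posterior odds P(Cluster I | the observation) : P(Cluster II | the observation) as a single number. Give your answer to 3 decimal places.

16.089

Only the two components matter; the odds are (P(Z=i) f_i(x)) / (P(Z=j) f_j(x)).
Normal densities:
  f_I = 0.161486
  f_II = 0.0203781
Odds = (0.67/0.33) × (0.161486/0.0203781) = 2.0303 × 7.92448 ≈ 16.089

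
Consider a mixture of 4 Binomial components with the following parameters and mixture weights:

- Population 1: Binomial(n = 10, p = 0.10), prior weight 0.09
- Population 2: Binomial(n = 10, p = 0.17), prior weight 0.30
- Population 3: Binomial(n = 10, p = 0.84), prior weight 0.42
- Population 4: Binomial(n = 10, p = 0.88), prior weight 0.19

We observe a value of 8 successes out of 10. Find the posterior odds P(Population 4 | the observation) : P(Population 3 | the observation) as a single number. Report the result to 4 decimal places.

Only the two components matter; the odds are (P(Z=i) f_i(x)) / (P(Z=j) f_j(x)).
Component likelihoods at x = 8 successes out of 10:
  f_1 = C(10,8)·0.10^8·0.90^2 = 45·1e-08·0.81 = 3.645e-07
  f_2 = C(10,8)·0.17^8·0.83^2 = 45·6.97576e-07·0.6889 = 2.16252e-05
  f_3 = C(10,8)·0.84^8·0.16^2 = 45·0.247876·0.0256 = 0.285553
  f_4 = C(10,8)·0.88^8·0.12^2 = 45·0.359635·0.0144 = 0.233043
0.0442782 / 0.119932 ≈ 0.3692

0.3692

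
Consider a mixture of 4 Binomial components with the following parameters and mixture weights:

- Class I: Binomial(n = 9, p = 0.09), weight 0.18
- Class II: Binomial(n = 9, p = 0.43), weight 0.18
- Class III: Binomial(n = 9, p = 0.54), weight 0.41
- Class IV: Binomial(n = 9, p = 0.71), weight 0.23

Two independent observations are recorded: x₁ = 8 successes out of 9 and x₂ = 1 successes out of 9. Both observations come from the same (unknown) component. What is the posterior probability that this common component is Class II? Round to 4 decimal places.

0.2607

Posterior ∝ prior × likelihood, so P(k | x) ∝ π_k f_k(x); normalise over all components.
Since both observations come from the same component, the likelihood for component k is f_k(x₁)·f_k(x₂).
  L_I = [3.52553e-08] × [0.380905] = 1.34289e-08
  L_II = [0.00599605] × [0.0431231] = 0.000258568
  L_III = [0.029933] × [0.00974314] = 0.000291642
  L_IV = [0.168542] × [0.000319657] = 5.38756e-05
Multiply by the mixture weights:
  π_I·L_I = 0.18 × 1.34289e-08 = 2.4172e-09
  π_II·L_II = 0.18 × 0.000258568 = 4.65422e-05
  π_III·L_III = 0.41 × 0.000291642 = 0.000119573
  π_IV·L_IV = 0.23 × 5.38756e-05 = 1.23914e-05
Evidence: 2.4172e-09 + 4.65422e-05 + 0.000119573 + 1.23914e-05 = 0.000178509
So the posterior for Class II is 4.65422e-05 / 0.000178509 ≈ 0.2607.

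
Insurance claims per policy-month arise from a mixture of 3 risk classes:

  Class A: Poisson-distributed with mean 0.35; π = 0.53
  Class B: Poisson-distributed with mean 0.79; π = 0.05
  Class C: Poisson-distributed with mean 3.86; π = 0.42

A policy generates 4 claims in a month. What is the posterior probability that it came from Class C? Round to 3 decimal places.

0.993

By Bayes' theorem, P(k | x) = P(Z=k) f_k(x) / Σ_j P(Z=j) f_j(x).
Component likelihoods at x = 4 claims:
  p_A = 0.000440614
  p_B = 0.00736554
  p_C = 0.194877
Weight by the priors:
  P(Z=A)·p_A = 0.53 × 0.000440614 = 0.000233525
  P(Z=B)·p_B = 0.05 × 0.00736554 = 0.000368277
  P(Z=C)·p_C = 0.42 × 0.194877 = 0.0818485
Normaliser: 0.000233525 + 0.000368277 + 0.0818485 = 0.0824503
P(Class C | x) ≈ 0.993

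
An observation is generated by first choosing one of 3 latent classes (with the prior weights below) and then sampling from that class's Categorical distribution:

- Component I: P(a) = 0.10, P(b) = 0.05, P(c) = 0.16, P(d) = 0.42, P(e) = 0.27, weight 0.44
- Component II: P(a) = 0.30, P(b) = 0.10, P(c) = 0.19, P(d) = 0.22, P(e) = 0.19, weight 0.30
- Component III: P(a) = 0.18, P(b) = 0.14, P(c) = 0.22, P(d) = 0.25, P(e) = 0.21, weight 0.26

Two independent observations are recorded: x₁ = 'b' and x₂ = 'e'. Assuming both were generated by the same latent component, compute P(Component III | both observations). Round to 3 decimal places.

The responsibility of component k is π_k f_k(x) divided by Σ_j π_j f_j(x).
Since both observations come from the same component, the likelihood for component k is f_k(x₁)·f_k(x₂).
  L_I = [P(b | comp) = 0.05] × [0.27] = 0.0135
  L_II = [P(b | comp) = 0.10] × [0.19] = 0.019
  L_III = [P(b | comp) = 0.14] × [0.21] = 0.0294
Unnormalised posteriors:
  π_I·L_I = 0.44 × 0.0135 = 0.00594
  π_II·L_II = 0.30 × 0.019 = 0.0057
  π_III·L_III = 0.26 × 0.0294 = 0.007644
Sum: 0.00594 + 0.0057 + 0.007644 = 0.019284
Responsibility of Component III: 0.007644 / 0.019284 ≈ 0.396

0.396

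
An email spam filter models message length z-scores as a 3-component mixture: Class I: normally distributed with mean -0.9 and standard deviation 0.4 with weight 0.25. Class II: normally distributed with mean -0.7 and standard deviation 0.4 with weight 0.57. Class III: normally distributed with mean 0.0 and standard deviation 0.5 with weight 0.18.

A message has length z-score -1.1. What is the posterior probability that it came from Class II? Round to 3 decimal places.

0.597

Apply Bayes' rule: the posterior for each component is proportional to its prior times its likelihood at x.
Normal densities:
  L_I = 0.880163
  L_II = 0.604927
  L_III = 0.0709492
Weight by the priors:
  w_I·L_I = 0.25 × 0.880163 = 0.220041
  w_II·L_II = 0.57 × 0.604927 = 0.344808
  w_III·L_III = 0.18 × 0.0709492 = 0.0127709
Marginal: 0.220041 + 0.344808 + 0.0127709 = 0.57762
Responsibility of Class II: 0.344808 / 0.57762 ≈ 0.597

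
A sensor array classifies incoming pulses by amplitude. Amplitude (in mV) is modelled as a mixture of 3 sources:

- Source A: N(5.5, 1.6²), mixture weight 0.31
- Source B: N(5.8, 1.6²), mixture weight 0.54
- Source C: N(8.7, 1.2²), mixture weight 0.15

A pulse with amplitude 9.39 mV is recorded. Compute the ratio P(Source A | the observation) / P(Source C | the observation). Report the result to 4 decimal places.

0.0952

Since P(k|x) ∝ P(Z=k) f_k(x), the posterior odds are P(Z=i) f_i(x) / (P(Z=j) f_j(x)).
Evaluate each component's likelihood at the observed value:
  L_A = (1/(1.6·√(2π)))·exp(−(9.39−5.5)²/(2·1.6²)) = 0.249339·exp(-2.95549) = 0.0129789
  L_B = (1/(1.6·√(2π)))·exp(−(9.39−5.8)²/(2·1.6²)) = 0.249339·exp(-2.51721) = 0.0201178
  L_C = (1/(1.2·√(2π)))·exp(−(9.39−8.7)²/(2·1.2²)) = 0.332452·exp(-0.16531) = 0.281796
Posterior odds = (P(Z=A)·L_A) / (P(Z=C)·L_C) = (0.31·0.0129789) / (0.15·0.281796) = 0.00402346 / 0.0422694 ≈ 0.0952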